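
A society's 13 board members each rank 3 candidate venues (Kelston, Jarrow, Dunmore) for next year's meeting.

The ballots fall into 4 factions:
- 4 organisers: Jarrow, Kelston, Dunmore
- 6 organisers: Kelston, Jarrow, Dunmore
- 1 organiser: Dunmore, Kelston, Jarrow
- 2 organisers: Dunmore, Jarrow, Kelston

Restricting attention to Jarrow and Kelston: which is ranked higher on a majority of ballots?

Kelston

Ballots ranking Jarrow above Kelston: 4 + 2 = 6.
Ballots ranking Kelston above Jarrow: 13 − 6 = 7.
Kelston wins the head-to-head 7–6.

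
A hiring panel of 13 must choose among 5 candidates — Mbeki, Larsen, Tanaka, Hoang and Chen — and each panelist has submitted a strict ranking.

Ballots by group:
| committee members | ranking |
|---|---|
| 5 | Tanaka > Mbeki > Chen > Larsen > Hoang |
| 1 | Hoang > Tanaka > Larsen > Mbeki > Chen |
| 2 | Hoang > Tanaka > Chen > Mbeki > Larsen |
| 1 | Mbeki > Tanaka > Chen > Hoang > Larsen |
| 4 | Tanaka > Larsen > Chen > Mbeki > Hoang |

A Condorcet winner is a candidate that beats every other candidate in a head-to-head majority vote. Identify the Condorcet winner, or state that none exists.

Head-to-head results (13 committee members):
Mbeki vs Larsen: 5+2+1 = 8 for Mbeki, 5 for Larsen — Mbeki by 8–5.
Mbeki vs Tanaka: 1 for Mbeki, 12 for Tanaka — Tanaka by 12–1.
Mbeki vs Hoang: Mbeki preferred on 5+1+4 = 10 ballots; Mbeki wins 10–3.
Mbeki vs Chen: 5+1+1 = 7 for Mbeki, 6 for Chen — Mbeki by 7–6.
Larsen vs Tanaka: 0 to 13, Tanaka.
Larsen vs Hoang: Larsen is ranked higher on 5+4 = 9 ballots, Hoang on 4. Larsen wins 9–4.
Larsen vs Chen: 1+4 = 5 for Larsen, 8 for Chen — Chen by 8–5.
Tanaka vs Hoang: 10 to 3, Tanaka.
Tanaka vs Chen: 5+1+2+1+4 = 13 for Tanaka, 0 for Chen — Tanaka by 13–0.
Hoang vs Chen: Hoang is ranked higher on 1+2 = 3 ballots, Chen on 10. Chen wins 10–3.
Tanaka defeats every rival head-to-head and is the Condorcet winner.

Tanaka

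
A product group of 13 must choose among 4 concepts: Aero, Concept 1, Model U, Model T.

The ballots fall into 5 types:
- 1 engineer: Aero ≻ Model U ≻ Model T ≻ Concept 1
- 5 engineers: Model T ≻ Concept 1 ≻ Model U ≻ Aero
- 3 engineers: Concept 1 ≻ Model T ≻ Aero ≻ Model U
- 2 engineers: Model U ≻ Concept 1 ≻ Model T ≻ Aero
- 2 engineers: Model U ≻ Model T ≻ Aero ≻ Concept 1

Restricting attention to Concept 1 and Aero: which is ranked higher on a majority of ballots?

Concept 1

Ballots ranking Concept 1 above Aero: 5 + 3 + 2 = 10.
Ballots ranking Aero above Concept 1: 13 − 10 = 3.
Concept 1 wins the head-to-head 10–3.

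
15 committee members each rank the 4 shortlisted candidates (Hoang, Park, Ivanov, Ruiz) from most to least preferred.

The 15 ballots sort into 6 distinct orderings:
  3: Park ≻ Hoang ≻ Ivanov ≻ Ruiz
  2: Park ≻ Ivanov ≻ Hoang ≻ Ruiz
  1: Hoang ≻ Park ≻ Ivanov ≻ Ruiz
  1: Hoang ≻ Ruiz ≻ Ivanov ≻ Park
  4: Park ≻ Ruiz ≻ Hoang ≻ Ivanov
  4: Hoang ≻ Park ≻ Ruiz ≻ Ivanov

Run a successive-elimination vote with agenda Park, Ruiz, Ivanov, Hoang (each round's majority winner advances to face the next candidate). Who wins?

Park

Round 1: Park vs Ruiz — 14–1, Park advances.
Round 2: Park vs Ivanov — 14–1, Park advances.
Round 3: Park vs Hoang — 9–6, Park advances.
The agenda winner is Park.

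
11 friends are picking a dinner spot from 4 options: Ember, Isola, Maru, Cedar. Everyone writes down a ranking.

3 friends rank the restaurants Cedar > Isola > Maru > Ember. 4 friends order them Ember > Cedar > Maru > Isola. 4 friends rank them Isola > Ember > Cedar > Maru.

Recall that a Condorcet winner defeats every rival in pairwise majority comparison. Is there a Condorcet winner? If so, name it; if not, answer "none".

none

Head-to-head results (11 friends):
Ember vs Isola: 4 to 7, Isola.
Ember vs Maru: 8 to 3, Ember.
Ember vs Cedar: Ember wins 8–3.
Isola vs Maru: Isola preferred on 3+4 = 7 ballots; Isola wins 7–4.
Isola vs Cedar: Isola preferred on 4 ballots; Cedar wins 7–4.
Maru vs Cedar: Maru preferred on 0 ballots; Cedar wins 11–0.
Every restaurant loses at least once (Ember loses to Isola; Isola loses to Cedar; Maru loses to Ember; Cedar loses to Ember). The majority relation contains the cycle Ember > Cedar > Isola > Ember, so there is no Condorcet winner.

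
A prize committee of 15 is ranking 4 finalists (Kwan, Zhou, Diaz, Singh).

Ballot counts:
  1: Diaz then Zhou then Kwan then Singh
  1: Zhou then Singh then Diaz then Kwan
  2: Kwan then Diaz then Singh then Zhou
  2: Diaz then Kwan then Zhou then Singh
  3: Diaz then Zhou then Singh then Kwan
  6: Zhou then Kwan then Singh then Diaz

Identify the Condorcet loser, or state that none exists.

Singh

Head-to-head results (15 jurors):
Kwan–Zhou: Zhou 11–4.
Kwan vs Diaz: Kwan is ranked higher on 2+6 = 8 ballots, Diaz on 7. Kwan wins 8–7.
Kwan vs Singh: Kwan wins 11–4.
Zhou vs Diaz: Diaz wins 8–7.
Zhou vs Singh: Zhou wins 13–2.
Diaz vs Singh: Diaz wins 8–7.
Only Singh has no wins; Singh is the Condorcet loser.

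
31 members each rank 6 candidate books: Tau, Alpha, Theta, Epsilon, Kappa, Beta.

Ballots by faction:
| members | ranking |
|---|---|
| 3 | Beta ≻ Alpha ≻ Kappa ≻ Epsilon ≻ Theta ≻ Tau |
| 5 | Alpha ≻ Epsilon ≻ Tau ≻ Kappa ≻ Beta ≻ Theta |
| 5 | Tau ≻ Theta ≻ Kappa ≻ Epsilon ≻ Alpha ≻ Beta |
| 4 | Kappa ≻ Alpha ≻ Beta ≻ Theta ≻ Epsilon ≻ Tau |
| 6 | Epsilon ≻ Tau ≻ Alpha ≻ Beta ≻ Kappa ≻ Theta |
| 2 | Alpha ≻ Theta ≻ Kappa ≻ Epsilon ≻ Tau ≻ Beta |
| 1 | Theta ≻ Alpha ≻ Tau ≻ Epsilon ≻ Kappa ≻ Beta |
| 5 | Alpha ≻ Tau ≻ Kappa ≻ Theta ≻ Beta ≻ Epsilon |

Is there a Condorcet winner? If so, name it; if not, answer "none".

Check each pair by majority over 31 ballots:
Tau vs Alpha: Alpha, 20–11.
Tau–Theta: Tau 21–10.
Tau vs Epsilon: Epsilon wins 20–11.
Tau vs Kappa: Tau, 22–9.
Tau–Beta: Tau 24–7.
Alpha vs Theta: Alpha, 25–6.
Alpha vs Epsilon: Alpha, 20–11.
Alpha vs Kappa: Alpha wins 22–9.
Alpha vs Beta: Alpha wins 28–3.
Theta vs Epsilon: Theta wins 17–14.
Theta–Kappa: Kappa 23–8.
Theta vs Beta: Beta wins 18–13.
Epsilon–Kappa: Kappa 19–12.
Epsilon vs Beta: Epsilon, 19–12.
Kappa vs Beta: Kappa, 22–9.
Alpha beats each of Tau, Theta, Epsilon, Kappa, Beta — Alpha is the Condorcet winner.

Alpha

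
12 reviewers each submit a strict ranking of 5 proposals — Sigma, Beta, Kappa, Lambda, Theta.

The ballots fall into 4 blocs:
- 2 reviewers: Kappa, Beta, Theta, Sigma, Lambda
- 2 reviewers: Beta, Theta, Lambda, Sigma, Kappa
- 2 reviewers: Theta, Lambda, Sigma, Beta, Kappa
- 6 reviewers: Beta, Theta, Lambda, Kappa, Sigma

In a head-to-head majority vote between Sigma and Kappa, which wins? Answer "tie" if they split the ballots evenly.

Ballots ranking Sigma above Kappa: 2 + 2 = 4.
Ballots ranking Kappa above Sigma: 12 − 4 = 8.
Kappa wins the head-to-head 8–4.

Kappa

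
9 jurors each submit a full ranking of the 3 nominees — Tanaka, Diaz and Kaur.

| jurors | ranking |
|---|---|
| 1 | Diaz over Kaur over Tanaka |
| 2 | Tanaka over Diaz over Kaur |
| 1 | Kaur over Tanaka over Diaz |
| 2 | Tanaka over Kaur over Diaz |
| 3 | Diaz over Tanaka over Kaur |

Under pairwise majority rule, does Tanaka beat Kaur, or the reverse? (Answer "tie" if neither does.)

Tanaka

Ballots ranking Tanaka above Kaur: 2 + 2 + 3 = 7.
Ballots ranking Kaur above Tanaka: 9 − 7 = 2.
Tanaka wins the head-to-head 7–2.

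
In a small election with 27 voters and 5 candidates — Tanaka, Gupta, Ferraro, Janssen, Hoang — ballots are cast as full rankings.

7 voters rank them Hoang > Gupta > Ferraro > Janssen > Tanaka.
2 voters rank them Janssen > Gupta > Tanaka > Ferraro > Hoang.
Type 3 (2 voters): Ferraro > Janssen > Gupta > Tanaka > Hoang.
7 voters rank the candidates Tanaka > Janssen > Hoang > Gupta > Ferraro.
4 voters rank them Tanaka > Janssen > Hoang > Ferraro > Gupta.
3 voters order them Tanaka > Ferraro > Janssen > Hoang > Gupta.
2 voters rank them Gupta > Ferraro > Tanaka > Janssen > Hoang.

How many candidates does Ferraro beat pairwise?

1

Ferraro against each rival (27 voters):
Ferraro vs Tanaka: Tanaka, 16–11.
Ferraro vs Gupta: 2+4+3 = 9 for Ferraro, 18 for Gupta — Gupta by 18–9.
Ferraro–Janssen: Ferraro 14–13.
Ferraro vs Hoang: Hoang wins 18–9.
Ferraro beats Janssen; loses to Tanaka, Gupta, Hoang — 1 pairwise win.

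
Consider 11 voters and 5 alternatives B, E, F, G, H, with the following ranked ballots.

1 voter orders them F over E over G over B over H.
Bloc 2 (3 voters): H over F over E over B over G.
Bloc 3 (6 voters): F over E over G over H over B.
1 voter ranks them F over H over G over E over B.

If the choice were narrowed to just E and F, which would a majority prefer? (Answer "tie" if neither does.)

F

No ballot ranks E above F: 0.
Ballots ranking F above E: 11 − 0 = 11.
F wins the head-to-head 11–0.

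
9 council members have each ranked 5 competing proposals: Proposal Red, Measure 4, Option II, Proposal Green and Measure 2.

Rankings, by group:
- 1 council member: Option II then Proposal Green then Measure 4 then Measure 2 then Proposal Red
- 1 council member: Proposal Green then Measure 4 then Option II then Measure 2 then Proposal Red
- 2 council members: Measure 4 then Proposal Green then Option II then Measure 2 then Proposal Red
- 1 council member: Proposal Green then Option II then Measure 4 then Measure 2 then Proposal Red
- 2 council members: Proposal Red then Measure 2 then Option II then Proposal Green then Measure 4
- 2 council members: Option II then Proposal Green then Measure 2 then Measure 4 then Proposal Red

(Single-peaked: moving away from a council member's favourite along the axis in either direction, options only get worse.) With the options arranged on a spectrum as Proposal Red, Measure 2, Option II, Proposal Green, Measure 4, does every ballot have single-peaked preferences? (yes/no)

yes

Axis positions: Proposal Red=1, Measure 2=2, Option II=3, Proposal Green=4, Measure 4=5.
Group 1 (peak Option II at position 3): ranking walks positions 3-4-5-2-1, expanding outward from the peak — single-peaked.
Group 2 (peak Proposal Green at position 4): ranking walks positions 4-5-3-2-1, expanding outward from the peak — single-peaked.
Group 3 (peak Measure 4 at position 5): ranking walks positions 5-4-3-2-1, expanding outward from the peak — single-peaked.
Group 4 (peak Proposal Green at position 4): ranking walks positions 4-3-5-2-1, expanding outward from the peak — single-peaked.
Group 5 (peak Proposal Red at position 1): ranking walks positions 1-2-3-4-5, expanding outward from the peak — single-peaked.
Group 6 (peak Option II at position 3): ranking walks positions 3-4-2-5-1, expanding outward from the peak — single-peaked.
Every ranking is single-peaked on this axis.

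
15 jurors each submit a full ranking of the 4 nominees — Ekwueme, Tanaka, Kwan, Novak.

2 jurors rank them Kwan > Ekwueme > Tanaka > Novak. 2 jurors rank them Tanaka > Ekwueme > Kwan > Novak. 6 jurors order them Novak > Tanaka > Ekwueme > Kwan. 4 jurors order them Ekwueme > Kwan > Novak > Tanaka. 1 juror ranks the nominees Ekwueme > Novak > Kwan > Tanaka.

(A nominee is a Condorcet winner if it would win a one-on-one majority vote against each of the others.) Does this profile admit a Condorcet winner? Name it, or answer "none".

Check each pair by majority over 15 ballots:
Ekwueme vs Tanaka: 2+4+1 = 7 for Ekwueme, 8 for Tanaka — Tanaka by 8–7.
Ekwueme vs Kwan: Ekwueme preferred on 2+6+4+1 = 13 ballots; Ekwueme wins 13–2.
Ekwueme vs Novak: 2+2+4+1 = 9 for Ekwueme, 6 for Novak — Ekwueme by 9–6.
Tanaka vs Kwan: Tanaka preferred on 2+6 = 8 ballots; Tanaka wins 8–7.
Tanaka vs Novak: Tanaka preferred on 2+2 = 4 ballots; Novak wins 11–4.
Kwan vs Novak: 2+2+4 = 8 for Kwan, 7 for Novak — Kwan by 8–7.
Each nominee drops at least one matchup (Ekwueme loses to Tanaka; Tanaka loses to Novak; Kwan loses to Ekwueme; Novak loses to Ekwueme); the cycle Ekwueme > Novak > Tanaka > Ekwueme rules out a Condorcet winner.

none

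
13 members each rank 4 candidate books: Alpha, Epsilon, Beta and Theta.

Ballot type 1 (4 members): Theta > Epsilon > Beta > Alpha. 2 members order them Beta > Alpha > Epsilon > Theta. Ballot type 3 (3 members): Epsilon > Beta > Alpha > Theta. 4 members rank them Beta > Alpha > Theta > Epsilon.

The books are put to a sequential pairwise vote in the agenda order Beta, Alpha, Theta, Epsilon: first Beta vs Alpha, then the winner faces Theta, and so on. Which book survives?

Epsilon

Round 1: Beta vs Alpha — 13–0, Beta advances.
Round 2: Beta vs Theta — 9–4, Beta advances.
Round 3: Beta vs Epsilon — 6–7, Epsilon advances.
Epsilon survives the agenda.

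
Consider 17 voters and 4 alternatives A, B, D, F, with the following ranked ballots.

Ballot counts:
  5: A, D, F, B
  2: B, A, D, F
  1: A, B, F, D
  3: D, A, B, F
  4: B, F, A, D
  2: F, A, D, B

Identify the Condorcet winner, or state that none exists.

A

Head-to-head results (17 voters):
A vs B: A is ranked higher on 5+1+3+2 = 11 ballots, B on 6. A wins 11–6.
A–D: A 14–3.
A–F: A 11–6.
B vs D: D, 10–7.
B vs F: B wins 10–7.
D vs F: 10 to 7, D.
A beats each of B, D, F — A is the Condorcet winner.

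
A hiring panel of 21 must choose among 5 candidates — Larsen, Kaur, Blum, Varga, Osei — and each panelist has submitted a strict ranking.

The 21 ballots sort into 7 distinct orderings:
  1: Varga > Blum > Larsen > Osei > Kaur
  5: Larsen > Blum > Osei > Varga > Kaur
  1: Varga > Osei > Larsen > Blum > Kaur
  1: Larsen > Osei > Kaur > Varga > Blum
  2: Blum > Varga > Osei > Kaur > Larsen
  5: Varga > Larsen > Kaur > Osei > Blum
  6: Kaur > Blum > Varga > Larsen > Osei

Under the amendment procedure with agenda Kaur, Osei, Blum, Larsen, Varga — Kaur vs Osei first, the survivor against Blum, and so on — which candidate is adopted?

Round 1: Kaur vs Osei — 11–10, Kaur advances.
Round 2: Kaur vs Blum — 12–9, Kaur advances.
Round 3: Kaur vs Larsen — 8–13, Larsen advances.
Round 4: Larsen vs Varga — 6–15, Varga advances.
The agenda winner is Varga.

Varga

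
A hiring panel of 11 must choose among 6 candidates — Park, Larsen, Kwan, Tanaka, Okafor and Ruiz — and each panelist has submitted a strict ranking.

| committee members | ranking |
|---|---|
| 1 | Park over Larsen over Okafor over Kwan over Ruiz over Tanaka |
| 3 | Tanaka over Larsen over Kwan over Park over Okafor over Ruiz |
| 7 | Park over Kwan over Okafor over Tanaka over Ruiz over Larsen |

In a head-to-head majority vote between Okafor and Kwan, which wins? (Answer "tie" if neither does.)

Ballots ranking Okafor above Kwan: 1.
Ballots ranking Kwan above Okafor: 11 − 1 = 10.
Kwan wins the head-to-head 10–1.

Kwan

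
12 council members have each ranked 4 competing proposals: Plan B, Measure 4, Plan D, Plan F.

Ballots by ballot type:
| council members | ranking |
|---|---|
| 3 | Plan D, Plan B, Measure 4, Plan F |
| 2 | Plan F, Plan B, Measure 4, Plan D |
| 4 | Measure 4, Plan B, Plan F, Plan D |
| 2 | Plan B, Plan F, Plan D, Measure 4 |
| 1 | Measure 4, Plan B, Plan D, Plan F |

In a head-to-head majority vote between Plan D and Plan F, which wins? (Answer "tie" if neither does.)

Ballots ranking Plan D above Plan F: 3 + 1 = 4.
Ballots ranking Plan F above Plan D: 12 − 4 = 8.
Plan F wins the head-to-head 8–4.

Plan F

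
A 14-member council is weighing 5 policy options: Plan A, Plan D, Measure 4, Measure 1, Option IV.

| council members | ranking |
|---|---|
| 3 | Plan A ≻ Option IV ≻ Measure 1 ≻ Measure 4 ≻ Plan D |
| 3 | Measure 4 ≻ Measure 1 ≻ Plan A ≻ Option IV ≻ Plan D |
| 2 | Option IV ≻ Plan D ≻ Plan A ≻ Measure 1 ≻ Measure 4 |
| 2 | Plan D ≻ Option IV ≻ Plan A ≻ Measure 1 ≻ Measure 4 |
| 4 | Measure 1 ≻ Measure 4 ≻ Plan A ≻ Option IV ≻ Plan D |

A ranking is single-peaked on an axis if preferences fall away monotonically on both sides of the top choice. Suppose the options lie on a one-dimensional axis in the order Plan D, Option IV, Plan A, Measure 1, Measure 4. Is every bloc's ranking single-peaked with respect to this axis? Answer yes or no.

Axis positions: Plan D=1, Option IV=2, Plan A=3, Measure 1=4, Measure 4=5.
Bloc 1 (peak Plan A at position 3): ranking walks positions 3-2-4-5-1, expanding outward from the peak — single-peaked.
Bloc 2 (peak Measure 4 at position 5): ranking walks positions 5-4-3-2-1, expanding outward from the peak — single-peaked.
Bloc 3 (peak Option IV at position 2): ranking walks positions 2-1-3-4-5, expanding outward from the peak — single-peaked.
Bloc 4 (peak Plan D at position 1): ranking walks positions 1-2-3-4-5, expanding outward from the peak — single-peaked.
Bloc 5 (peak Measure 1 at position 4): ranking walks positions 4-5-3-2-1, expanding outward from the peak — single-peaked.
Every ranking is single-peaked on this axis.

yes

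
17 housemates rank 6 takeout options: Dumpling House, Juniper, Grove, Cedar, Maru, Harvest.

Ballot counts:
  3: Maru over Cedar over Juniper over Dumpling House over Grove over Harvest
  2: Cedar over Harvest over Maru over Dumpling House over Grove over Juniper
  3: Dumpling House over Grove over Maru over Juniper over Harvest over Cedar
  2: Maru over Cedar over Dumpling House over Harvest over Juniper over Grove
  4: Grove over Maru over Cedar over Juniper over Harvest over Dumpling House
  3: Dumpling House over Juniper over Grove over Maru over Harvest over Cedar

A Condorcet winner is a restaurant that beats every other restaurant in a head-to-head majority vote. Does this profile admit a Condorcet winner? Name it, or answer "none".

none

Head-to-head results (17 friends):
Dumpling House–Juniper: Dumpling House 10–7.
Dumpling House vs Grove: 13 to 4, Dumpling House.
Dumpling House vs Cedar: Cedar wins 11–6.
Dumpling House vs Maru: Maru, 11–6.
Dumpling House vs Harvest: Dumpling House, 11–6.
Juniper vs Grove: Juniper preferred on 3+2+3 = 8 ballots; Grove wins 9–8.
Juniper vs Cedar: 6 to 11, Cedar.
Juniper vs Maru: 3 for Juniper, 14 for Maru — Maru by 14–3.
Juniper vs Harvest: Juniper, 13–4.
Grove vs Cedar: Grove preferred on 3+4+3 = 10 ballots; Grove wins 10–7.
Grove–Maru: Grove 10–7.
Grove vs Harvest: Grove preferred on 3+3+4+3 = 13 ballots; Grove wins 13–4.
Cedar vs Maru: Maru wins 15–2.
Cedar–Harvest: Cedar 11–6.
Maru vs Harvest: Maru is ranked higher on 3+3+2+4+3 = 15 ballots, Harvest on 2. Maru wins 15–2.
Each restaurant drops at least one matchup (Dumpling House loses to Cedar; Juniper loses to Dumpling House; Grove loses to Dumpling House; Cedar loses to Grove; Maru loses to Grove; Harvest loses to Dumpling House); the cycle Dumpling House beats Grove beats Cedar beats Dumpling House rules out a Condorcet winner.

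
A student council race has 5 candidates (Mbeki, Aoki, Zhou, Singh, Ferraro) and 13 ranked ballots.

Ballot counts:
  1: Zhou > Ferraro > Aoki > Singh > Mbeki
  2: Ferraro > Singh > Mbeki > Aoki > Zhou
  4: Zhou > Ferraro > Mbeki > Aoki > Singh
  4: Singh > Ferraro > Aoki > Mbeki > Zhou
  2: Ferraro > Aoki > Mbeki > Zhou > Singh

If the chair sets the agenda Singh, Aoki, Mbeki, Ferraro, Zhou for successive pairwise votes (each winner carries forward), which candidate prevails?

Ferraro

Round 1: Singh vs Aoki — 6–7, Aoki advances.
Round 2: Aoki vs Mbeki — 7–6, Aoki advances.
Round 3: Aoki vs Ferraro — 0–13, Ferraro advances.
Round 4: Ferraro vs Zhou — 8–5, Ferraro advances.
Ferraro survives the agenda.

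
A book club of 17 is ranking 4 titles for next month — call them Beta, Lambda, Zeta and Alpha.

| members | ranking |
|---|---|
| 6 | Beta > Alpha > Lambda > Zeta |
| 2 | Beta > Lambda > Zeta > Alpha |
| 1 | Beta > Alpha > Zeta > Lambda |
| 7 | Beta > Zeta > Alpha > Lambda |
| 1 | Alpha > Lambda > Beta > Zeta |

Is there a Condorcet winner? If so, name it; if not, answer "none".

Beta

Pairwise majorities:
Beta vs Lambda: Beta wins 16–1.
Beta vs Zeta: Beta wins 17–0.
Beta–Alpha: Beta 16–1.
Lambda vs Zeta: Lambda, 9–8.
Lambda vs Alpha: Alpha wins 15–2.
Zeta vs Alpha: Zeta, 9–8.
Beta wins every pairwise contest, so Beta is the Condorcet winner.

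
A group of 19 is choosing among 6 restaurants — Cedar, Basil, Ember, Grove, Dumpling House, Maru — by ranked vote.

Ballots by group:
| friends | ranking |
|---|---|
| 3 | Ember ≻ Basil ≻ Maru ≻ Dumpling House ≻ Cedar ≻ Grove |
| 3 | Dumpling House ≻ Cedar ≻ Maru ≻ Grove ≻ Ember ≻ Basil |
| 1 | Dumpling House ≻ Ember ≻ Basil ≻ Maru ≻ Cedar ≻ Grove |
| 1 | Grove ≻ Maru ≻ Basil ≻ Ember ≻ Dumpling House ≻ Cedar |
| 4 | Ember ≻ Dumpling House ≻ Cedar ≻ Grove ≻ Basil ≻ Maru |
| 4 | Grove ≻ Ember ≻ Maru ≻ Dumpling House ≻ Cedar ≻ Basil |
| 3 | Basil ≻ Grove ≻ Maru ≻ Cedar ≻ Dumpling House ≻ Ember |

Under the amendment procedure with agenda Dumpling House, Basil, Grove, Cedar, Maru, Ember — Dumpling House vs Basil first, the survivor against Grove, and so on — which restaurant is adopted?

Ember

Round 1: Dumpling House vs Basil — 12–7, Dumpling House advances.
Round 2: Dumpling House vs Grove — 11–8, Dumpling House advances.
Round 3: Dumpling House vs Cedar — 16–3, Dumpling House advances.
Round 4: Dumpling House vs Maru — 8–11, Maru advances.
Round 5: Maru vs Ember — 7–12, Ember advances.
The agenda winner is Ember.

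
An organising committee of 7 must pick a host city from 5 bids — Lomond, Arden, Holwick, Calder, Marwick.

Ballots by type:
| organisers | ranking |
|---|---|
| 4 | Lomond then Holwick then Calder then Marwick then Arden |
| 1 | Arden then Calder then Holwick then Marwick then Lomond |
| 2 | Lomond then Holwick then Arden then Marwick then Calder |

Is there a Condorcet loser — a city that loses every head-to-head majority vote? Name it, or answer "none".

Pairwise majorities:
Lomond vs Arden: Lomond is ranked higher on 4+2 = 6 ballots, Arden on 1. Lomond wins 6–1.
Lomond vs Holwick: Lomond preferred on 4+2 = 6 ballots; Lomond wins 6–1.
Lomond vs Calder: Lomond, 6–1.
Lomond vs Marwick: 4+2 = 6 for Lomond, 1 for Marwick — Lomond by 6–1.
Arden vs Holwick: 1 for Arden, 6 for Holwick — Holwick by 6–1.
Arden vs Calder: Calder, 4–3.
Arden vs Marwick: 3 to 4, Marwick.
Holwick vs Calder: 6 to 1, Holwick.
Holwick vs Marwick: Holwick, 7–0.
Calder vs Marwick: Calder, 5–2.
Arden loses to every other city — it is the Condorcet loser.

Arden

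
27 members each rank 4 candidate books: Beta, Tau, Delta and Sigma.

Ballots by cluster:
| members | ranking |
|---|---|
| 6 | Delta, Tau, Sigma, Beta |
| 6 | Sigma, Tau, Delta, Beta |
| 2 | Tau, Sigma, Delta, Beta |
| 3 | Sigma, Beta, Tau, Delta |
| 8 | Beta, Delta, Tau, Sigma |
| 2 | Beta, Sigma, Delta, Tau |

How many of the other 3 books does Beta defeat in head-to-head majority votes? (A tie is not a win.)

Beta against each rival (27 members):
Beta–Tau: Tau 14–13.
Beta–Delta: Delta 14–13.
Beta vs Sigma: 10 to 17, Sigma.
Beta beats no one; loses to Tau, Delta, Sigma — 0 pairwise wins.

0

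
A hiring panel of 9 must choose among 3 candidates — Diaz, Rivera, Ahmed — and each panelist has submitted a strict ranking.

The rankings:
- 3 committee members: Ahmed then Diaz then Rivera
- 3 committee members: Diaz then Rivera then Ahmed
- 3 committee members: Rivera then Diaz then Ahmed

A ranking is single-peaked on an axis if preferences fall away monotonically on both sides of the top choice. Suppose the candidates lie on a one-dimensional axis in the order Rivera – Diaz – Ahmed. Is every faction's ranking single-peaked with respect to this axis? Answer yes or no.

Axis positions: Rivera=1, Diaz=2, Ahmed=3.
Faction 1 (peak Ahmed at position 3): ranking walks positions 3-2-1, expanding outward from the peak — single-peaked.
Faction 2 (peak Diaz at position 2): ranking walks positions 2-1-3, expanding outward from the peak — single-peaked.
Faction 3 (peak Rivera at position 1): ranking walks positions 1-2-3, expanding outward from the peak — single-peaked.
Every ranking is single-peaked on this axis.

yes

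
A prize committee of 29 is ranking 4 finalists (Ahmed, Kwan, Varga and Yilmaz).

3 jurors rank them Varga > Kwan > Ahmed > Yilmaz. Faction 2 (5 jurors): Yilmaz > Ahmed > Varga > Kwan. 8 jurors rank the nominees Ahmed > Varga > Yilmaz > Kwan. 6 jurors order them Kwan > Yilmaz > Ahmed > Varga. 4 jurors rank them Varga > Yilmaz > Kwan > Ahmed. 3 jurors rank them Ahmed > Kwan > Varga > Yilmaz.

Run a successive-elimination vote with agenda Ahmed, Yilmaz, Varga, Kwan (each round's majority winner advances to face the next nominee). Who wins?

Round 1: Ahmed vs Yilmaz — 14–15, Yilmaz advances.
Round 2: Yilmaz vs Varga — 11–18, Varga advances.
Round 3: Varga vs Kwan — 20–9, Varga advances.
Varga survives the agenda.

Varga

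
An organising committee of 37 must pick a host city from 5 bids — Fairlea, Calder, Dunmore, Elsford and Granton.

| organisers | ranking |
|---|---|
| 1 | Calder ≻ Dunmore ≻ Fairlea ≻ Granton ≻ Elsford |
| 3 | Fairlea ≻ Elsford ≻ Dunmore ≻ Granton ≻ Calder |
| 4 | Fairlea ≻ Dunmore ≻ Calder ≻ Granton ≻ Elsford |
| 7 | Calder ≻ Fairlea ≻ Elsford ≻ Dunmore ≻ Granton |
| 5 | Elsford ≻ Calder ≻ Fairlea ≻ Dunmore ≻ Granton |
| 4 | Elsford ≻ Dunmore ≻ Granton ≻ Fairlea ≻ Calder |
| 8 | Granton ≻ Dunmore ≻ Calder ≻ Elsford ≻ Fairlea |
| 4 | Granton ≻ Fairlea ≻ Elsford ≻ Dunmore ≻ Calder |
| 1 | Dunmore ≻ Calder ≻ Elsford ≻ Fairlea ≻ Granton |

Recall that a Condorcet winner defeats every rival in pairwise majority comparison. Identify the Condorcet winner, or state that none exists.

Head-to-head results (37 organisers):
Fairlea vs Calder: Fairlea preferred on 3+4+4+4 = 15 ballots; Calder wins 22–15.
Fairlea vs Dunmore: 3+4+7+5+4 = 23 for Fairlea, 14 for Dunmore — Fairlea by 23–14.
Fairlea–Elsford: Fairlea 19–18.
Fairlea vs Granton: Fairlea preferred on 1+3+4+7+5+1 = 21 ballots; Fairlea wins 21–16.
Calder vs Dunmore: 1+7+5 = 13 for Calder, 24 for Dunmore — Dunmore by 24–13.
Calder vs Elsford: 21 to 16, Calder.
Calder vs Granton: Granton, 19–18.
Dunmore vs Elsford: Elsford, 23–14.
Dunmore vs Granton: Dunmore, 25–12.
Elsford vs Granton: 20 to 17, Elsford.
Each city drops at least one matchup (Fairlea loses to Calder; Calder loses to Dunmore; Dunmore loses to Fairlea; Elsford loses to Fairlea; Granton loses to Fairlea); the cycle Fairlea → Dunmore → Calder → Fairlea rules out a Condorcet winner.

none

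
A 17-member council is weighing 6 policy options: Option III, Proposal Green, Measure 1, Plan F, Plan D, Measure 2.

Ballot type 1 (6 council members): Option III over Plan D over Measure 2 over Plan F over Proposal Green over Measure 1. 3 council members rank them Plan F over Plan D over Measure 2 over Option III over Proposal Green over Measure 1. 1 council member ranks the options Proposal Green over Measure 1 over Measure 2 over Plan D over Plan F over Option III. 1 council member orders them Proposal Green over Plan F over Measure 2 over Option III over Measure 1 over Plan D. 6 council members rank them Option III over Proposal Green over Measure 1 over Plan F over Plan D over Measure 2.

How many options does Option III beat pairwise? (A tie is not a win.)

5

Option III against each rival (17 council members):
Option III vs Proposal Green: 15 to 2, Option III.
Option III vs Measure 1: Option III, 16–1.
Option III vs Plan F: Option III wins 12–5.
Option III vs Plan D: Option III wins 13–4.
Option III vs Measure 2: Option III wins 12–5.
Option III beats Proposal Green, Measure 1, Plan F, Plan D, Measure 2 — 5 pairwise wins.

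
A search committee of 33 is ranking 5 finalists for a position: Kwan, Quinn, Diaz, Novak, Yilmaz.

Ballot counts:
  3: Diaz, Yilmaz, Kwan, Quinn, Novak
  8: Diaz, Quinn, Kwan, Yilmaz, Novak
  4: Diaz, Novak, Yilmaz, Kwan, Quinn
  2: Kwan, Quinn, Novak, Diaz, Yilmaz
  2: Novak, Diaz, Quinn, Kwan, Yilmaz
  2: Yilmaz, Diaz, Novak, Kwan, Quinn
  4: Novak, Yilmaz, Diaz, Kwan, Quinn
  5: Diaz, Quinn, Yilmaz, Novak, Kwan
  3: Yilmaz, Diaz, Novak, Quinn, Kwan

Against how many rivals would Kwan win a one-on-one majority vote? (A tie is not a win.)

0

Kwan against each rival (33 committee members):
Kwan vs Quinn: Kwan preferred on 3+4+2+2+4 = 15 ballots; Quinn wins 18–15.
Kwan vs Diaz: 2 for Kwan, 31 for Diaz — Diaz by 31–2.
Kwan vs Novak: 13 to 20, Novak.
Kwan vs Yilmaz: Kwan is ranked higher on 8+2+2 = 12 ballots, Yilmaz on 21. Yilmaz wins 21–12.
Kwan beats no one; loses to Quinn, Diaz, Novak, Yilmaz — 0 pairwise wins.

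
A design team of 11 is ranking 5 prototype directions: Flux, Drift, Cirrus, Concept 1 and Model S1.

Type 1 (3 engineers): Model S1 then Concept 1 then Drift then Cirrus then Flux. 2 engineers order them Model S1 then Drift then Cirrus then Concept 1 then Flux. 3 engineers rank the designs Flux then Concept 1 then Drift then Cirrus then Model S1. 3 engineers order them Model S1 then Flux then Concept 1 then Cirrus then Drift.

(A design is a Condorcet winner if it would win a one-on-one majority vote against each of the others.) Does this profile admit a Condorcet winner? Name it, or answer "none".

Check each pair by majority over 11 ballots:
Flux vs Drift: 3+3 = 6 for Flux, 5 for Drift — Flux by 6–5.
Flux vs Cirrus: 3+3 = 6 for Flux, 5 for Cirrus — Flux by 6–5.
Flux vs Concept 1: 3+3 = 6 for Flux, 5 for Concept 1 — Flux by 6–5.
Flux vs Model S1: Flux preferred on 3 ballots; Model S1 wins 8–3.
Drift vs Cirrus: 3+2+3 = 8 for Drift, 3 for Cirrus — Drift by 8–3.
Drift vs Concept 1: 2 for Drift, 9 for Concept 1 — Concept 1 by 9–2.
Drift vs Model S1: Drift is ranked higher on 3 ballots, Model S1 on 8. Model S1 wins 8–3.
Cirrus vs Concept 1: 2 to 9, Concept 1.
Cirrus vs Model S1: Cirrus preferred on 3 ballots; Model S1 wins 8–3.
Concept 1 vs Model S1: Concept 1 preferred on 3 ballots; Model S1 wins 8–3.
Model S1 beats each of Flux, Drift, Cirrus, Concept 1 — Model S1 is the Condorcet winner.

Model S1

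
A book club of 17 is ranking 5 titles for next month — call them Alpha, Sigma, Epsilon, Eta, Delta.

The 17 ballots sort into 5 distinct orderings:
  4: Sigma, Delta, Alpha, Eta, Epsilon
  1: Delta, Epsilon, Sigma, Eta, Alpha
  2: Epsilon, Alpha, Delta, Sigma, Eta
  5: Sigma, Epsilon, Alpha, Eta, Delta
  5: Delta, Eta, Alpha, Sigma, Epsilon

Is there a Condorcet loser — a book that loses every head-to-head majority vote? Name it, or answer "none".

Epsilon

Pairwise majorities:
Alpha–Sigma: Sigma 10–7.
Alpha vs Epsilon: Alpha, 9–8.
Alpha vs Eta: Alpha, 11–6.
Alpha vs Delta: Delta, 10–7.
Sigma vs Epsilon: Sigma wins 14–3.
Sigma vs Eta: 4+1+2+5 = 12 for Sigma, 5 for Eta — Sigma by 12–5.
Sigma vs Delta: Sigma preferred on 4+5 = 9 ballots; Sigma wins 9–8.
Epsilon–Eta: Eta 9–8.
Epsilon vs Delta: 7 to 10, Delta.
Eta vs Delta: 5 to 12, Delta.
Only Epsilon has no wins; Epsilon is the Condorcet loser.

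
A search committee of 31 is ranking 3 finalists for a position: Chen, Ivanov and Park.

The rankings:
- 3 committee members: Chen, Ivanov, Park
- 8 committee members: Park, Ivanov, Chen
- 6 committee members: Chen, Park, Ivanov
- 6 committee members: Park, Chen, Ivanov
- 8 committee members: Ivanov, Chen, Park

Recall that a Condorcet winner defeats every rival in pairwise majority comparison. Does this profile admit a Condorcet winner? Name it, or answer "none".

Head-to-head results (31 committee members):
Chen vs Ivanov: 15 to 16, Ivanov.
Chen vs Park: 3+6+8 = 17 for Chen, 14 for Park — Chen by 17–14.
Ivanov vs Park: Ivanov is ranked higher on 3+8 = 11 ballots, Park on 20. Park wins 20–11.
No candidate is unbeaten: Chen loses to Ivanov; Ivanov loses to Park; Park loses to Chen. In particular Chen → Park → Ivanov → Chen is a majority cycle — no Condorcet winner exists.

none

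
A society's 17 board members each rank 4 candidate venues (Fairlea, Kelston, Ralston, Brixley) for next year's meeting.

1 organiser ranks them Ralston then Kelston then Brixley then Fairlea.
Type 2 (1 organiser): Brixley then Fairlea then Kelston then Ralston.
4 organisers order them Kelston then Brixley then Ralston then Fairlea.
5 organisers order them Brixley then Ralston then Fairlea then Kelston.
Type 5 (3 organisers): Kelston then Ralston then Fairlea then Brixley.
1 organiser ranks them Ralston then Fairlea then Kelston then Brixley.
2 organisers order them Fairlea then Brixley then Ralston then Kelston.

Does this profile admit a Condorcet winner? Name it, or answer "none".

Check each pair by majority over 17 ballots:
Fairlea vs Kelston: Fairlea preferred on 1+5+1+2 = 9 ballots; Fairlea wins 9–8.
Fairlea vs Ralston: 3 to 14, Ralston.
Fairlea vs Brixley: Fairlea is ranked higher on 3+1+2 = 6 ballots, Brixley on 11. Brixley wins 11–6.
Kelston vs Ralston: Kelston preferred on 1+4+3 = 8 ballots; Ralston wins 9–8.
Kelston vs Brixley: Kelston is ranked higher on 1+4+3+1 = 9 ballots, Brixley on 8. Kelston wins 9–8.
Ralston vs Brixley: Ralston is ranked higher on 1+3+1 = 5 ballots, Brixley on 12. Brixley wins 12–5.
No city is unbeaten: Fairlea loses to Ralston; Kelston loses to Fairlea; Ralston loses to Brixley; Brixley loses to Kelston. In particular Fairlea > Kelston > Brixley > Fairlea is a majority cycle — no Condorcet winner exists.

none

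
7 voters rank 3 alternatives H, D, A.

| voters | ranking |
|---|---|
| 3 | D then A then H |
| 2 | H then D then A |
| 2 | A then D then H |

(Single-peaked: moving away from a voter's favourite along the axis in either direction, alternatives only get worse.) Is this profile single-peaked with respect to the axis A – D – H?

yes

Axis positions: A=1, D=2, H=3.
Group 1 (peak D at position 2): ranking walks positions 2-1-3, expanding outward from the peak — single-peaked.
Group 2 (peak H at position 3): ranking walks positions 3-2-1, expanding outward from the peak — single-peaked.
Group 3 (peak A at position 1): ranking walks positions 1-2-3, expanding outward from the peak — single-peaked.
Every ranking is single-peaked on this axis.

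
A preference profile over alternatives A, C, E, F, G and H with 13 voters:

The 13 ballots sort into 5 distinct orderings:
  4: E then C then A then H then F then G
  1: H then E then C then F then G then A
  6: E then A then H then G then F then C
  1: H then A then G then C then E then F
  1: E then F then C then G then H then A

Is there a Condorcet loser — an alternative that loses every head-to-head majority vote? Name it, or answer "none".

C

Pairwise majorities:
A vs C: A, 7–6.
A–E: E 12–1.
A vs F: A is ranked higher on 4+6+1 = 11 ballots, F on 2. A wins 11–2.
A vs G: A wins 11–2.
A–H: A 10–3.
C–E: E 12–1.
C vs F: 6 to 7, F.
C vs G: 6 to 7, G.
C vs H: H wins 8–5.
E vs F: E, 13–0.
E vs G: E, 12–1.
E vs H: E wins 11–2.
F vs G: G wins 7–6.
F vs H: F is ranked higher on 1 ballot, H on 12. H wins 12–1.
G–H: H 12–1.
Only C has no wins; C is the Condorcet loser.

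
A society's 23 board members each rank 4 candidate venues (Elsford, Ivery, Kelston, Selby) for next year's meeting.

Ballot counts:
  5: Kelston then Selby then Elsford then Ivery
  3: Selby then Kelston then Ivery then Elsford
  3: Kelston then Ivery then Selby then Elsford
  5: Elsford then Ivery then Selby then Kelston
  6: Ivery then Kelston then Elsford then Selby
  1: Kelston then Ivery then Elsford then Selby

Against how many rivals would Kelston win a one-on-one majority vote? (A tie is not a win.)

3

Kelston against each rival (23 organisers):
Kelston vs Elsford: Kelston is ranked higher on 5+3+3+6+1 = 18 ballots, Elsford on 5. Kelston wins 18–5.
Kelston vs Ivery: Kelston wins 12–11.
Kelston vs Selby: 15 to 8, Kelston.
Kelston beats Elsford, Ivery, Selby — 3 pairwise wins.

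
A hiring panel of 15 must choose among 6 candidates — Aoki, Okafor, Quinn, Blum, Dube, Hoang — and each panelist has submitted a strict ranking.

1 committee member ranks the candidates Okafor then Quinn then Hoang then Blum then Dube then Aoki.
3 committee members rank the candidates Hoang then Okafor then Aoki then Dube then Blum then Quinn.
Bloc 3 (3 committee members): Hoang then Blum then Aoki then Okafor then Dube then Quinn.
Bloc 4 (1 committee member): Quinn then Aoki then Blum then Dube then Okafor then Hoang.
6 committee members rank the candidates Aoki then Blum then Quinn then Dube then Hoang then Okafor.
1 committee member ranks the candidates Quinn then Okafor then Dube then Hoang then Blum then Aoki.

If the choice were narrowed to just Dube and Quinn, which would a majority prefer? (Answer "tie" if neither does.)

Ballots ranking Dube above Quinn: 3 + 3 = 6.
Ballots ranking Quinn above Dube: 15 − 6 = 9.
Quinn wins the head-to-head 9–6.

Quinn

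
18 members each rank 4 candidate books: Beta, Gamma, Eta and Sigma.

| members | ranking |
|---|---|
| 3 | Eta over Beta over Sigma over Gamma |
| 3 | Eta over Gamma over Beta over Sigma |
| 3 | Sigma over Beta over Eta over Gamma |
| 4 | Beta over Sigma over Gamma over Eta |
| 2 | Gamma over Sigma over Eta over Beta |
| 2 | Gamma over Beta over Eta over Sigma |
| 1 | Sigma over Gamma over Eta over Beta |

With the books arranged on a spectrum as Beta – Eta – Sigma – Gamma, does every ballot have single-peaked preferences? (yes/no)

Axis positions: Beta=1, Eta=2, Sigma=3, Gamma=4.
Faction 1 (peak Eta at position 2): ranking walks positions 2-1-3-4, expanding outward from the peak — single-peaked.
Faction 2: ranking walks positions 2-4-1-3; Gamma is ranked above Sigma even though Sigma lies between Gamma and the peak Eta on the axis — preferences dip and rise again. Not single-peaked.
Faction 3: ranking walks positions 3-1-2-4; Beta is ranked above Eta even though Eta lies between Beta and the peak Sigma on the axis — preferences dip and rise again. Not single-peaked.
Faction 4: ranking walks positions 1-3-4-2; Sigma is ranked above Eta even though Eta lies between Sigma and the peak Beta on the axis — preferences dip and rise again. Not single-peaked.
Faction 5 (peak Gamma at position 4): ranking walks positions 4-3-2-1, expanding outward from the peak — single-peaked.
Faction 6: ranking walks positions 4-1-2-3; Beta is ranked above Sigma even though Sigma lies between Beta and the peak Gamma on the axis — preferences dip and rise again. Not single-peaked.
Faction 7 (peak Sigma at position 3): ranking walks positions 3-4-2-1, expanding outward from the peak — single-peaked.
Faction 2 violates single-peakedness, so the profile is not single-peaked on this axis.

no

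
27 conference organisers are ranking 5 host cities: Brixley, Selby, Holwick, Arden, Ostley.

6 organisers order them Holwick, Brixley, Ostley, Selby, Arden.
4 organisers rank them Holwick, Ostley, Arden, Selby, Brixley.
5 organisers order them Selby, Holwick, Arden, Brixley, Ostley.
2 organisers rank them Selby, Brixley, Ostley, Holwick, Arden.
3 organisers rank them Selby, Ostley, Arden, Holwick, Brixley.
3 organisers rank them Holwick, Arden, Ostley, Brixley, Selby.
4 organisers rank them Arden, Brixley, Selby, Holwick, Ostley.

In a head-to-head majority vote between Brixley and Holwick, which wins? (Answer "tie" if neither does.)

Ballots ranking Brixley above Holwick: 2 + 4 = 6.
Ballots ranking Holwick above Brixley: 27 − 6 = 21.
Holwick wins the head-to-head 21–6.

Holwick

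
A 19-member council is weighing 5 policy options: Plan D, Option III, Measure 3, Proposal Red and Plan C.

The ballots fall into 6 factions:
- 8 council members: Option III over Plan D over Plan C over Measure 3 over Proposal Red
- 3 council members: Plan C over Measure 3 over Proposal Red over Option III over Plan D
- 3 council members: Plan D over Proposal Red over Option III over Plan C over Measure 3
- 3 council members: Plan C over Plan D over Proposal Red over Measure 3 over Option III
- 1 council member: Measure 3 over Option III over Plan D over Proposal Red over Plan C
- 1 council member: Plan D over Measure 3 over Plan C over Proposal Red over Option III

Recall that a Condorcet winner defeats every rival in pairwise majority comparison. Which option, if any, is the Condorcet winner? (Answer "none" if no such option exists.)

Head-to-head results (19 council members):
Plan D vs Option III: Option III, 12–7.
Plan D vs Measure 3: Plan D, 15–4.
Plan D–Proposal Red: Plan D 16–3.
Plan D vs Plan C: Plan D preferred on 8+3+1+1 = 13 ballots; Plan D wins 13–6.
Option III vs Measure 3: Option III wins 11–8.
Option III vs Proposal Red: Proposal Red, 10–9.
Option III vs Plan C: 8+3+1 = 12 for Option III, 7 for Plan C — Option III by 12–7.
Measure 3 vs Proposal Red: 8+3+1+1 = 13 for Measure 3, 6 for Proposal Red — Measure 3 by 13–6.
Measure 3 vs Plan C: Measure 3 is ranked higher on 1+1 = 2 ballots, Plan C on 17. Plan C wins 17–2.
Proposal Red vs Plan C: Plan C, 15–4.
Every option loses at least once (Plan D loses to Option III; Option III loses to Proposal Red; Measure 3 loses to Plan D; Proposal Red loses to Plan D; Plan C loses to Plan D). The majority relation contains the cycle Plan D beats Proposal Red beats Option III beats Plan D, so there is no Condorcet winner.

none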